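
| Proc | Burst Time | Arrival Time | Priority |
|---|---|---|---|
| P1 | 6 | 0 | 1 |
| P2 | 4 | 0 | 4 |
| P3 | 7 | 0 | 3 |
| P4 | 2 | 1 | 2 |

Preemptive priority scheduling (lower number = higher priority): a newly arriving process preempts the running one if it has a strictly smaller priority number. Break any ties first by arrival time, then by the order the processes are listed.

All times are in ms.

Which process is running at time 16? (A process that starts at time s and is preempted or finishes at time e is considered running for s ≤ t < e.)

Gantt: | P1 0-6 | P4 6-8 | P3 8-15 | P2 15-19 |
Completion: P1=6  P2=19  P3=15  P4=8

P2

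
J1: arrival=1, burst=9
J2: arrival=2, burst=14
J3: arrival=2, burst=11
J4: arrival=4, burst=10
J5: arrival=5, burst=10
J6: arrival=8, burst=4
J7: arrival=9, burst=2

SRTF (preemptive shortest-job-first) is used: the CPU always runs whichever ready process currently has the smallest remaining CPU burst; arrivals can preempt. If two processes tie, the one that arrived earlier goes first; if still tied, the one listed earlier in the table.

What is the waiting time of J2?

Gantt: | idle 0-1 | J1 1-10 | J7 10-12 | J6 12-16 | J4 16-26 | J5 26-36 | J3 36-47 | J2 47-61 |
Completion: J1=10  J2=61  J3=47  J4=26  J5=36  J6=16  J7=12
Waiting(J2) = turnaround − burst = 59 − 14 = 45

45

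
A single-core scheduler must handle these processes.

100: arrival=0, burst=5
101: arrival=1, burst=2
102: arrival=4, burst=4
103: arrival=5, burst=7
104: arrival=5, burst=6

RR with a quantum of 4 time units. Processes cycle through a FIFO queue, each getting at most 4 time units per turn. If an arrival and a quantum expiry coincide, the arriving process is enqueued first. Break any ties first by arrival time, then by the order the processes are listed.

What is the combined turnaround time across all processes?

58

Gantt: | 100 0-4 | 101 4-6 | 102 6-10 | 100 10-11 | 103 11-15 | 104 15-19 | 103 19-22 | 104 22-24 |
Completion: 100=11  101=6  102=10  103=22  104=24
Turnaround = completion − arrival: 100=11, 101=5, 102=6, 103=17, 104=19
Total turnaround = 11 + 5 + 6 + 17 + 19 = 58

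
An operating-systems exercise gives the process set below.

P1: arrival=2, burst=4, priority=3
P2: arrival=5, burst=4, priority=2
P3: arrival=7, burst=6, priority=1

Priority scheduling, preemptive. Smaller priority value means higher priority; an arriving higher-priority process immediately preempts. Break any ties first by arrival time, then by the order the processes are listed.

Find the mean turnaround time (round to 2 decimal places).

Gantt: | idle 0-2 | P1 2-5 | P2 5-7 | P3 7-13 | P2 13-15 | P1 15-16 |
Completion: P1=16  P2=15  P3=13
Turnaround times: P1=14, P2=10, P3=6
Average turnaround = (14+10+6) / 3 = 30/3 = 10.00

10.00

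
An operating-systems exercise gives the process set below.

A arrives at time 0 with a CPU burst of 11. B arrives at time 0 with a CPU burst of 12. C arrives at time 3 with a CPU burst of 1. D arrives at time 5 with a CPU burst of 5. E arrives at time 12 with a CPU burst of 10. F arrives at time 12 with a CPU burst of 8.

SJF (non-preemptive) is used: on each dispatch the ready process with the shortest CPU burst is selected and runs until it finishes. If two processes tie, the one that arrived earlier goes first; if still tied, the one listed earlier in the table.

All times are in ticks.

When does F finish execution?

25

Schedule: | A 0-11 | C 11-12 | D 12-17 | F 17-25 | E 25-35 | B 35-47 |
Completion: A=11  B=47  C=12  D=17  E=35  F=25
Turnaround (C−A): A=11  B=47  C=9  D=12  E=23  F=13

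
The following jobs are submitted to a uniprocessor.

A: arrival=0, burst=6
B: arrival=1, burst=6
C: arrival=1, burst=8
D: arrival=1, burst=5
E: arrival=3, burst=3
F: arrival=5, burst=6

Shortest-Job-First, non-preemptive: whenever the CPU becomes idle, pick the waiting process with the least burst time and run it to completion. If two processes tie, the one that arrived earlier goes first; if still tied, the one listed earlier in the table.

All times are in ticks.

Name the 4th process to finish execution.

B

Timeline: | A 0-6 | E 6-9 | D 9-14 | B 14-20 | F 20-26 | C 26-34 |
Completion: A=6  B=20  C=34  D=14  E=9  F=26
Finish order: A → E → D → B → F → C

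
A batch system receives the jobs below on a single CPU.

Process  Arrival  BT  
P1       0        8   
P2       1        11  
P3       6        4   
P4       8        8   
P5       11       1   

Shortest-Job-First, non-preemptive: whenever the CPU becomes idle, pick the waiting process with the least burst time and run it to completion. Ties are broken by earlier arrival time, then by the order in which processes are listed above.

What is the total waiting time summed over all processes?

28

Schedule: | P1 0-8 | P3 8-12 | P5 12-13 | P4 13-21 | P2 21-32 |
Completion: P1=8  P2=32  P3=12  P4=21  P5=13
Waiting = turnaround − burst: P1=0, P2=20, P3=2, P4=5, P5=1
Total waiting = 0 + 20 + 2 + 5 + 1 = 28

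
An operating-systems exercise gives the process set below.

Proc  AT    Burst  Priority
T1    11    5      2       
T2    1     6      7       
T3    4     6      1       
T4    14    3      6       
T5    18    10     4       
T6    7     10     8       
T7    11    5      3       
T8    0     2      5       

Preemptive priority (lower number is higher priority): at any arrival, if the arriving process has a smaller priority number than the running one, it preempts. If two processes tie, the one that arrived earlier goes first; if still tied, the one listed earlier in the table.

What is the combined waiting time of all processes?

Timeline: | T8 0-2 | T2 2-4 | T3 4-10 | T2 10-11 | T1 11-16 | T7 16-21 | T5 21-31 | T4 31-34 | T2 34-37 | T6 37-47 |
Completion: T1=16  T2=37  T3=10  T4=34  T5=31  T6=47  T7=21  T8=2
Turnaround (C−A): T1=5  T2=36  T3=6  T4=20  T5=13  T6=40  T7=10  T8=2
Waiting = turnaround − burst: T1=0, T2=30, T3=0, T4=17, T5=3, T6=30, T7=5, T8=0
Total waiting = 0 + 30 + 0 + 17 + 3 + 30 + 5 + 0 = 85

85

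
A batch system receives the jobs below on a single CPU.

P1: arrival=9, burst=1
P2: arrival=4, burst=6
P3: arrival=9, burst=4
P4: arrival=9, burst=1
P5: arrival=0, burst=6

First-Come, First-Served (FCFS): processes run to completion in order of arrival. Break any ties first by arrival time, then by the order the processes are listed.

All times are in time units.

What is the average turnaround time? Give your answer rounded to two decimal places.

7.00

Timeline: | P5 0-6 | P2 6-12 | P1 12-13 | P3 13-17 | P4 17-18 |
Completion: P1=13  P2=12  P3=17  P4=18  P5=6
Turnaround (C−A): P1=4  P2=8  P3=8  P4=9  P5=6
Turnaround times: P1=4, P2=8, P3=8, P4=9, P5=6
Average turnaround = (4+8+8+9+6) / 5 = 35/5 = 7.00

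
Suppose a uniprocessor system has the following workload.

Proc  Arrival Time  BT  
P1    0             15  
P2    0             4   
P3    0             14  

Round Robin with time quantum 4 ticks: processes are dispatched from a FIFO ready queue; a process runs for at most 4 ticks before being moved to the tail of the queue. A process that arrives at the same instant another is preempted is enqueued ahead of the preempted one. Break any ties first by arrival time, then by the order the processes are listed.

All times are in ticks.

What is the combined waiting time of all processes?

39

Timeline: | P1 0-4 | P2 4-8 | P3 8-12 | P1 12-16 | P3 16-20 | P1 20-24 | P3 24-28 | P1 28-31 | P3 31-33 |
Completion: P1=31  P2=8  P3=33
Waiting = turnaround − burst: P1=16, P2=4, P3=19
Total waiting = 16 + 4 + 19 = 39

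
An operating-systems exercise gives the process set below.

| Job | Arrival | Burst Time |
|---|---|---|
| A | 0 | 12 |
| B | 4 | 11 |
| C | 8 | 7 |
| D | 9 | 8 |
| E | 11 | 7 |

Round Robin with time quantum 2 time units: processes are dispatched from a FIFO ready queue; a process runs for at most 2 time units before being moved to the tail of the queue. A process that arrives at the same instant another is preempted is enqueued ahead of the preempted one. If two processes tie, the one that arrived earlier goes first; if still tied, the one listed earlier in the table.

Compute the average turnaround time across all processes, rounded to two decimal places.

35.00

Timeline: | A 0-4 | B 4-6 | A 6-8 | B 8-10 | C 10-12 | A 12-14 | D 14-16 | B 16-18 | E 18-20 | C 20-22 | A 22-24 | D 24-26 | B 26-28 | E 28-30 | C 30-32 | A 32-34 | D 34-36 | B 36-38 | E 38-40 | C 40-41 | D 41-43 | B 43-44 | E 44-45 |
Completion: A=34  B=44  C=41  D=43  E=45
Turnaround (C−A): A=34  B=40  C=33  D=34  E=34
Turnaround times: A=34, B=40, C=33, D=34, E=34
Average turnaround = (34+40+33+34+34) / 5 = 175/5 = 35.00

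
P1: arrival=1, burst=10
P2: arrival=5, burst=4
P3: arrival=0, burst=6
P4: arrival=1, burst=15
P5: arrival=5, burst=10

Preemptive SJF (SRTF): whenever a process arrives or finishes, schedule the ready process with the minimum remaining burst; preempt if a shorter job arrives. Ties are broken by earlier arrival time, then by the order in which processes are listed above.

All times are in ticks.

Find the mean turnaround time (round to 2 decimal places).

19.80

Gantt: | P3 0-6 | P2 6-10 | P1 10-20 | P5 20-30 | P4 30-45 |
Completion: P1=20  P2=10  P3=6  P4=45  P5=30
Turnaround times: P1=19, P2=5, P3=6, P4=44, P5=25
Average turnaround = (19+5+6+44+25) / 5 = 99/5 = 19.80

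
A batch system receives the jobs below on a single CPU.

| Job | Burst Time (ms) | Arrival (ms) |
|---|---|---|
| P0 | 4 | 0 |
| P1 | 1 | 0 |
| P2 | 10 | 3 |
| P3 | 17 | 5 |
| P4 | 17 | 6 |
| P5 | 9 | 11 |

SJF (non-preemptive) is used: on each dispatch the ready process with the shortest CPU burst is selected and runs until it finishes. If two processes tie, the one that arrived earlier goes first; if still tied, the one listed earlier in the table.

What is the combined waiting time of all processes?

61

Gantt: | P1 0-1 | P0 1-5 | P2 5-15 | P5 15-24 | P3 24-41 | P4 41-58 |
Completion: P0=5  P1=1  P2=15  P3=41  P4=58  P5=24
Waiting = turnaround − burst: P0=1, P1=0, P2=2, P3=19, P4=35, P5=4
Total waiting = 1 + 0 + 2 + 19 + 35 + 4 = 61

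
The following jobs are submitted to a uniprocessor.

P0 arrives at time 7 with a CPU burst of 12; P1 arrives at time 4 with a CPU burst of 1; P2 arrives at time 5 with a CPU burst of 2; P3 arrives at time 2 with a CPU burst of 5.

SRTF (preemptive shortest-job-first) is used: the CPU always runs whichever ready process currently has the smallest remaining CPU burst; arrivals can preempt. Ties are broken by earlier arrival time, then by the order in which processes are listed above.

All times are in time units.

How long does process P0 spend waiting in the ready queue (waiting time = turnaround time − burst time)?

3

Gantt: | idle 0-2 | P3 2-4 | P1 4-5 | P2 5-7 | P3 7-10 | P0 10-22 |
Completion: P0=22  P1=5  P2=7  P3=10
Waiting(P0) = turnaround − burst = 15 − 12 = 3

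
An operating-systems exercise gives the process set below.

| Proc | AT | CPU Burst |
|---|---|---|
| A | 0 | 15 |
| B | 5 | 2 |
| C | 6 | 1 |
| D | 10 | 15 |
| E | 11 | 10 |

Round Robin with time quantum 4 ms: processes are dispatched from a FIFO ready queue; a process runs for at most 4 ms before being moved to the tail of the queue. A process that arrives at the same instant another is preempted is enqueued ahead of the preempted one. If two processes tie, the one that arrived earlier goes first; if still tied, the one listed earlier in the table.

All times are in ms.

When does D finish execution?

43

Gantt: | A 0-8 | B 8-10 | C 10-11 | A 11-15 | D 15-19 | E 19-23 | A 23-26 | D 26-30 | E 30-34 | D 34-38 | E 38-40 | D 40-43 |
Completion: A=26  B=10  C=11  D=43  E=40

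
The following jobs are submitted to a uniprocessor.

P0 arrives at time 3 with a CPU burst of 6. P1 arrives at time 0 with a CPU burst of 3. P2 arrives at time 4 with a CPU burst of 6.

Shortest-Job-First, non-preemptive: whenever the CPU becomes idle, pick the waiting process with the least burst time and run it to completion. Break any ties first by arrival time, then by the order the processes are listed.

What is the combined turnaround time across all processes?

Schedule: | P1 0-3 | P0 3-9 | P2 9-15 |
Completion: P0=9  P1=3  P2=15
Turnaround (C−A): P0=6  P1=3  P2=11
Turnaround = completion − arrival: P0=6, P1=3, P2=11
Total turnaround = 6 + 3 + 11 = 20

20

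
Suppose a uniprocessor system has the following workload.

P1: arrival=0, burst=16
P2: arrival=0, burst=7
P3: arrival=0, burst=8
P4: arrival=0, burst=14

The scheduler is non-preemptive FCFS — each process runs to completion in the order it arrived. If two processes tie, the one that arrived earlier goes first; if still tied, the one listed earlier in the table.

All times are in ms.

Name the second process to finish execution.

P2

Timeline: | P1 0-16 | P2 16-23 | P3 23-31 | P4 31-45 |
Completion: P1=16  P2=23  P3=31  P4=45
Turnaround (C−A): P1=16  P2=23  P3=31  P4=45
Finish order: P1 → P2 → P3 → P4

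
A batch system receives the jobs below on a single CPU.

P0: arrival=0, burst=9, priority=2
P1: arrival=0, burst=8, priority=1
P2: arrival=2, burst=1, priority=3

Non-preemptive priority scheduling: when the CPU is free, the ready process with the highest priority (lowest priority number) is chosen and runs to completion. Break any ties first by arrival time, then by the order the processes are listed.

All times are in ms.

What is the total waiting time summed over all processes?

23

Gantt: | P1 0-8 | P0 8-17 | P2 17-18 |
Completion: P0=17  P1=8  P2=18
Turnaround (C−A): P0=17  P1=8  P2=16
Waiting = turnaround − burst: P0=8, P1=0, P2=15
Total waiting = 8 + 0 + 15 = 23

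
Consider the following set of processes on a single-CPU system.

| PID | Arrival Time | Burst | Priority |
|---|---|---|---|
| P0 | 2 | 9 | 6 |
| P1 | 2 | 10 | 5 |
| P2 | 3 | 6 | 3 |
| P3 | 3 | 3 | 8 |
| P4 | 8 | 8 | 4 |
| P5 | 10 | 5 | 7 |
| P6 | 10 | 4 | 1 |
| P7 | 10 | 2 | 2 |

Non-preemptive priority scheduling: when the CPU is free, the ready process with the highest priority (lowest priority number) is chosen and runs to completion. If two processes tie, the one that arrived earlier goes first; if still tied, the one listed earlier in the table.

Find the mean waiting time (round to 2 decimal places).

Schedule: | idle 0-2 | P1 2-12 | P6 12-16 | P7 16-18 | P2 18-24 | P4 24-32 | P0 32-41 | P5 41-46 | P3 46-49 |
Completion: P0=41  P1=12  P2=24  P3=49  P4=32  P5=46  P6=16  P7=18
Turnaround (C−A): P0=39  P1=10  P2=21  P3=46  P4=24  P5=36  P6=6  P7=8
Waiting times: P0=30, P1=0, P2=15, P3=43, P4=16, P5=31, P6=2, P7=6
Average waiting = (30+0+15+43+16+31+2+6) / 8 = 143/8 = 17.88

17.88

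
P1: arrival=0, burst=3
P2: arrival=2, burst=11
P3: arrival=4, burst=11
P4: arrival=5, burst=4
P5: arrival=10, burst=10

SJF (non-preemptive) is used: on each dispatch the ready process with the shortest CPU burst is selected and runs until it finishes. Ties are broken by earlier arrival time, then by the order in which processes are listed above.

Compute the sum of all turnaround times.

81

Gantt: | P1 0-3 | P2 3-14 | P4 14-18 | P5 18-28 | P3 28-39 |
Completion: P1=3  P2=14  P3=39  P4=18  P5=28
Turnaround = completion − arrival: P1=3, P2=12, P3=35, P4=13, P5=18
Total turnaround = 3 + 12 + 35 + 13 + 18 = 81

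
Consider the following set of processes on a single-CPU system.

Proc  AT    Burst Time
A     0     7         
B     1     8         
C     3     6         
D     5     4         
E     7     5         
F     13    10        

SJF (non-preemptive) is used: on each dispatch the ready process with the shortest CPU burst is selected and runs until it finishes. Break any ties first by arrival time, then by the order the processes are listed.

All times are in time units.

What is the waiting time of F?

17

Schedule: | A 0-7 | D 7-11 | E 11-16 | C 16-22 | B 22-30 | F 30-40 |
Completion: A=7  B=30  C=22  D=11  E=16  F=40
Waiting(F) = turnaround − burst = 27 − 10 = 17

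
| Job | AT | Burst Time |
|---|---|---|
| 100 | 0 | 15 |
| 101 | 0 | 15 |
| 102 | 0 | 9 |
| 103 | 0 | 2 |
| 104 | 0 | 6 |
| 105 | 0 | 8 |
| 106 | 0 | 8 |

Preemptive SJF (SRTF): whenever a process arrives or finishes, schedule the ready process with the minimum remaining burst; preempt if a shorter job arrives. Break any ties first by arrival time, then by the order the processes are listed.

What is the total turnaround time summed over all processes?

194

Schedule: | 103 0-2 | 104 2-8 | 105 8-16 | 106 16-24 | 102 24-33 | 100 33-48 | 101 48-63 |
Completion: 100=48  101=63  102=33  103=2  104=8  105=16  106=24
Turnaround (C−A): 100=48  101=63  102=33  103=2  104=8  105=16  106=24
Turnaround = completion − arrival: 100=48, 101=63, 102=33, 103=2, 104=8, 105=16, 106=24
Total turnaround = 48 + 63 + 33 + 2 + 8 + 16 + 24 = 194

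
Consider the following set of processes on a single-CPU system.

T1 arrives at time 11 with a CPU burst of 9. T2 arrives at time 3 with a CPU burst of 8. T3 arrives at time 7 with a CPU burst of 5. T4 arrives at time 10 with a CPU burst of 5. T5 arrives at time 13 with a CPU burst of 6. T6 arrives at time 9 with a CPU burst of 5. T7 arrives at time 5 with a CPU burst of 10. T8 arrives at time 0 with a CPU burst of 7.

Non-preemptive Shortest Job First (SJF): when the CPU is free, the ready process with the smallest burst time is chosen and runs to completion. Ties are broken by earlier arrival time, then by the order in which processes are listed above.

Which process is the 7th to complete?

T1

Gantt: | T8 0-7 | T3 7-12 | T6 12-17 | T4 17-22 | T5 22-28 | T2 28-36 | T1 36-45 | T7 45-55 |
Completion: T1=45  T2=36  T3=12  T4=22  T5=28  T6=17  T7=55  T8=7
Finish order: T8 → T3 → T6 → T4 → T5 → T2 → T1 → T7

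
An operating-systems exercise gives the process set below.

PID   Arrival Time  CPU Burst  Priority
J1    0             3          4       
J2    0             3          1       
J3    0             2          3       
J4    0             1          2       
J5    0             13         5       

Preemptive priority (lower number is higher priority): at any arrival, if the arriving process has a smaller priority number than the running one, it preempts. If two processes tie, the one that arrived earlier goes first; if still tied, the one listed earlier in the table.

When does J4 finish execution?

Gantt: | J2 0-3 | J4 3-4 | J3 4-6 | J1 6-9 | J5 9-22 |
Completion: J1=9  J2=3  J3=6  J4=4  J5=22
Turnaround (C−A): J1=9  J2=3  J3=6  J4=4  J5=22

4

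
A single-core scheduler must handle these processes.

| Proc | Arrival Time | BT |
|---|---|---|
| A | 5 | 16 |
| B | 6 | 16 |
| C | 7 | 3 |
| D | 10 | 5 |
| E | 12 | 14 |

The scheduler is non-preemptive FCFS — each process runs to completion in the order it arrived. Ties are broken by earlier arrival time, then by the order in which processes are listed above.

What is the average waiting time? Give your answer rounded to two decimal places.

21.60

Timeline: | idle 0-5 | A 5-21 | B 21-37 | C 37-40 | D 40-45 | E 45-59 |
Completion: A=21  B=37  C=40  D=45  E=59
Waiting times: A=0, B=15, C=30, D=30, E=33
Average waiting = (0+15+30+30+33) / 5 = 108/5 = 21.60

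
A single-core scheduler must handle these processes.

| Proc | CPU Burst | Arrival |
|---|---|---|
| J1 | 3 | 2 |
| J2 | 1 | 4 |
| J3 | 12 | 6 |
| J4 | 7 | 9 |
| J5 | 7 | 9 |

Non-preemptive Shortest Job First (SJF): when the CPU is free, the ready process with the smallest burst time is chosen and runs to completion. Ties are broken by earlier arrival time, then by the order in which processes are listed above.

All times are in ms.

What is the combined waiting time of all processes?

Gantt: | idle 0-2 | J1 2-5 | J2 5-6 | J3 6-18 | J4 18-25 | J5 25-32 |
Completion: J1=5  J2=6  J3=18  J4=25  J5=32
Turnaround (C−A): J1=3  J2=2  J3=12  J4=16  J5=23
Waiting = turnaround − burst: J1=0, J2=1, J3=0, J4=9, J5=16
Total waiting = 0 + 1 + 0 + 9 + 16 = 26

26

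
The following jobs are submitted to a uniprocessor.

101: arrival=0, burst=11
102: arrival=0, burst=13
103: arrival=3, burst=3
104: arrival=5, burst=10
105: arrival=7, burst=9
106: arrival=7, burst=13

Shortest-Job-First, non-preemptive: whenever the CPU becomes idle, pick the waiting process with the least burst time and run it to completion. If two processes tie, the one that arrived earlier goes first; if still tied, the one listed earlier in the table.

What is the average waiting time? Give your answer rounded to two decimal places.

Schedule: | 101 0-11 | 103 11-14 | 105 14-23 | 104 23-33 | 102 33-46 | 106 46-59 |
Completion: 101=11  102=46  103=14  104=33  105=23  106=59
Turnaround (C−A): 101=11  102=46  103=11  104=28  105=16  106=52
Waiting times: 101=0, 102=33, 103=8, 104=18, 105=7, 106=39
Average waiting = (0+33+8+18+7+39) / 6 = 105/6 = 17.50

17.50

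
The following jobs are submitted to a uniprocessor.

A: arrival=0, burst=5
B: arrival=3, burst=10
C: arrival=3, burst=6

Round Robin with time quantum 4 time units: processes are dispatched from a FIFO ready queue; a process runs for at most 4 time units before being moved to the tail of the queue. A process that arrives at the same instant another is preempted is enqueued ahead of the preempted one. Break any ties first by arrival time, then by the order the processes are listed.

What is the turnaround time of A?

13

Gantt: | A 0-4 | B 4-8 | C 8-12 | A 12-13 | B 13-17 | C 17-19 | B 19-21 |
Completion: A=13  B=21  C=19
Turnaround (C−A): A=13  B=18  C=16
Turnaround(A) = completion − arrival = 13 − 0 = 13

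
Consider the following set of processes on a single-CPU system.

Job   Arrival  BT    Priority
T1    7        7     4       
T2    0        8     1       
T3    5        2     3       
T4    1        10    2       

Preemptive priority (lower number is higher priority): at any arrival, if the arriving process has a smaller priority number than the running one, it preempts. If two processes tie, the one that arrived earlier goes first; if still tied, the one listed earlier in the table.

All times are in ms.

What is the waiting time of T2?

0

Timeline: | T2 0-8 | T4 8-18 | T3 18-20 | T1 20-27 |
Completion: T1=27  T2=8  T3=20  T4=18
Waiting(T2) = turnaround − burst = 8 − 8 = 0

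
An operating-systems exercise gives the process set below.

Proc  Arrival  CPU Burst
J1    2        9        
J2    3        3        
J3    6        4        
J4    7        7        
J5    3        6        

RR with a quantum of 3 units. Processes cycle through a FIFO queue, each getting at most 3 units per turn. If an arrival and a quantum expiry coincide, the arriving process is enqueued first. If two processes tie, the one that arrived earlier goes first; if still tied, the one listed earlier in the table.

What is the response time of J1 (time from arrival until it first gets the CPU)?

Timeline: | idle 0-2 | J1 2-5 | J2 5-8 | J5 8-11 | J1 11-14 | J3 14-17 | J4 17-20 | J5 20-23 | J1 23-26 | J3 26-27 | J4 27-31 |
Completion: J1=26  J2=8  J3=27  J4=31  J5=23
Response(J1) = first start − arrival = 2 − 2 = 0

0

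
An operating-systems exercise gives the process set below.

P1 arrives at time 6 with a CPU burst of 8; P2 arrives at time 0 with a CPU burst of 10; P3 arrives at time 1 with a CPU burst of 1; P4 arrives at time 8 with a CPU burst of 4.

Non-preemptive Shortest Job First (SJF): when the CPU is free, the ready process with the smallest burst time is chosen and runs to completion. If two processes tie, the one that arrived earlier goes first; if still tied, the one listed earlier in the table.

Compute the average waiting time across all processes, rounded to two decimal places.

5.25

Gantt: | P2 0-10 | P3 10-11 | P4 11-15 | P1 15-23 |
Completion: P1=23  P2=10  P3=11  P4=15
Waiting times: P1=9, P2=0, P3=9, P4=3
Average waiting = (9+0+9+3) / 4 = 21/4 = 5.25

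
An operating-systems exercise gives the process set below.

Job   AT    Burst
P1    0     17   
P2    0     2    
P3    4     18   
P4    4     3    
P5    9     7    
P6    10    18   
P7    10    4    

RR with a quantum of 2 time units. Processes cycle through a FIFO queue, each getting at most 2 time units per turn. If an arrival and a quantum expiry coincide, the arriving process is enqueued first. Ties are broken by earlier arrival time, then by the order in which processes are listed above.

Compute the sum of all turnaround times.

Timeline: | P1 0-2 | P2 2-4 | P1 4-6 | P3 6-8 | P4 8-10 | P1 10-12 | P3 12-14 | P5 14-16 | P6 16-18 | P7 18-20 | P4 20-21 | P1 21-23 | P3 23-25 | P5 25-27 | P6 27-29 | P7 29-31 | P1 31-33 | P3 33-35 | P5 35-37 | P6 37-39 | P1 39-41 | P3 41-43 | P5 43-44 | P6 44-46 | P1 46-48 | P3 48-50 | P6 50-52 | P1 52-54 | P3 54-56 | P6 56-58 | P1 58-59 | P3 59-61 | P6 61-63 | P3 63-65 | P6 65-69 |
Completion: P1=59  P2=4  P3=65  P4=21  P5=44  P6=69  P7=31
Turnaround (C−A): P1=59  P2=4  P3=61  P4=17  P5=35  P6=59  P7=21
Turnaround = completion − arrival: P1=59, P2=4, P3=61, P4=17, P5=35, P6=59, P7=21
Total turnaround = 59 + 4 + 61 + 17 + 35 + 59 + 21 = 256

256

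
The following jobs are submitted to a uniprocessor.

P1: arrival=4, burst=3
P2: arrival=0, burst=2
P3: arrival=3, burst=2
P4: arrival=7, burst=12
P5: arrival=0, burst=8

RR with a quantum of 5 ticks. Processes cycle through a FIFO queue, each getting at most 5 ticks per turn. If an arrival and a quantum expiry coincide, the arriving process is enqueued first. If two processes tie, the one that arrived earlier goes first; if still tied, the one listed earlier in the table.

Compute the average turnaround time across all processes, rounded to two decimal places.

11.20

Gantt: | P2 0-2 | P5 2-7 | P3 7-9 | P1 9-12 | P4 12-17 | P5 17-20 | P4 20-27 |
Completion: P1=12  P2=2  P3=9  P4=27  P5=20
Turnaround times: P1=8, P2=2, P3=6, P4=20, P5=20
Average turnaround = (8+2+6+20+20) / 5 = 56/5 = 11.20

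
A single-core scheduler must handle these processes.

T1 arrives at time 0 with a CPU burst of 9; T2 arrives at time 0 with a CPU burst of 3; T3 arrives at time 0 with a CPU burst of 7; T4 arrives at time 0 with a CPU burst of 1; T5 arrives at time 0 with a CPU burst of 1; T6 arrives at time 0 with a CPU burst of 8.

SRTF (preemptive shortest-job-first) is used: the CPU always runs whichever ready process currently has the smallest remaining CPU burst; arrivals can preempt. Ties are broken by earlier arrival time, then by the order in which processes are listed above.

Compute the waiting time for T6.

12

Schedule: | T4 0-1 | T5 1-2 | T2 2-5 | T3 5-12 | T6 12-20 | T1 20-29 |
Completion: T1=29  T2=5  T3=12  T4=1  T5=2  T6=20
Turnaround (C−A): T1=29  T2=5  T3=12  T4=1  T5=2  T6=20
Waiting(T6) = turnaround − burst = 20 − 8 = 12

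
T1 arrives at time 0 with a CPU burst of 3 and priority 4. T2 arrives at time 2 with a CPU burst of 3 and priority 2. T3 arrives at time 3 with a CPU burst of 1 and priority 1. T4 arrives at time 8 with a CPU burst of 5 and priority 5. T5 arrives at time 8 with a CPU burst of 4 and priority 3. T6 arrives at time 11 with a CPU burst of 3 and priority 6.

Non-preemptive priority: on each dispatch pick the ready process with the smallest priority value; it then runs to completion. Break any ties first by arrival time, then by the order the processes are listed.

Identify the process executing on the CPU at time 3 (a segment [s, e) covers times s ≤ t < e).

T3

Timeline: | T1 0-3 | T3 3-4 | T2 4-7 | idle 7-8 | T5 8-12 | T4 12-17 | T6 17-20 |
Completion: T1=3  T2=7  T3=4  T4=17  T5=12  T6=20
Turnaround (C−A): T1=3  T2=5  T3=1  T4=9  T5=4  T6=9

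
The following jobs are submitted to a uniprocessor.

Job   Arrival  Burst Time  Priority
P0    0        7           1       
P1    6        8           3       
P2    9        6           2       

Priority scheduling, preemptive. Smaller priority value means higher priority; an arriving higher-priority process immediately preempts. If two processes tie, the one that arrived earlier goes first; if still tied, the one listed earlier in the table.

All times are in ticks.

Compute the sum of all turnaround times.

28

Schedule: | P0 0-7 | P1 7-9 | P2 9-15 | P1 15-21 |
Completion: P0=7  P1=21  P2=15
Turnaround (C−A): P0=7  P1=15  P2=6
Turnaround = completion − arrival: P0=7, P1=15, P2=6
Total turnaround = 7 + 15 + 6 = 28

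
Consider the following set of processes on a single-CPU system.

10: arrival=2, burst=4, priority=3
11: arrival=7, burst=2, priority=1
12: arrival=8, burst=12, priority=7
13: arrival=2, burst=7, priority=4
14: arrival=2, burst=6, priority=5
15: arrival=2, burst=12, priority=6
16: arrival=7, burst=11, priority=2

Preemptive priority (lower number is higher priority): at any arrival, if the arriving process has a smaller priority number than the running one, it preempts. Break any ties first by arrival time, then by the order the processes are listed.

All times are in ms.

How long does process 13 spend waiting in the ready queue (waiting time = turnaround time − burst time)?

17

Timeline: | idle 0-2 | 10 2-6 | 13 6-7 | 11 7-9 | 16 9-20 | 13 20-26 | 14 26-32 | 15 32-44 | 12 44-56 |
Completion: 10=6  11=9  12=56  13=26  14=32  15=44  16=20
Waiting(13) = turnaround − burst = 24 − 7 = 17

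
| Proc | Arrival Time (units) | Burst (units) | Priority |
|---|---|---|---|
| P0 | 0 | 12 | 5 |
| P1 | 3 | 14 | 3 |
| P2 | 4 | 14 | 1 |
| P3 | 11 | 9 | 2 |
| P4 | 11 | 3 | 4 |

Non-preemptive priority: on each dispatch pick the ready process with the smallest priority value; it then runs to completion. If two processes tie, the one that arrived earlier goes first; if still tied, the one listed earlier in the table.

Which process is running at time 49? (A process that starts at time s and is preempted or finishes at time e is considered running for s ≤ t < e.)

P4

Timeline: | P0 0-12 | P2 12-26 | P3 26-35 | P1 35-49 | P4 49-52 |
Completion: P0=12  P1=49  P2=26  P3=35  P4=52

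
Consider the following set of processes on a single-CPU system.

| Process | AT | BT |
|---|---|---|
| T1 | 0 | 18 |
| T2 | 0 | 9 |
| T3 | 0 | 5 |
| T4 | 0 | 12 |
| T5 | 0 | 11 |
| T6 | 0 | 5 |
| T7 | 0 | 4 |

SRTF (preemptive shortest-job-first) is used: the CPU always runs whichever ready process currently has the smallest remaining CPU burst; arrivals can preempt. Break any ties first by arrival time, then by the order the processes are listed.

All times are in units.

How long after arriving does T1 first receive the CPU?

46

Gantt: | T7 0-4 | T3 4-9 | T6 9-14 | T2 14-23 | T5 23-34 | T4 34-46 | T1 46-64 |
Completion: T1=64  T2=23  T3=9  T4=46  T5=34  T6=14  T7=4
Turnaround (C−A): T1=64  T2=23  T3=9  T4=46  T5=34  T6=14  T7=4
Response(T1) = first start − arrival = 46 − 0 = 46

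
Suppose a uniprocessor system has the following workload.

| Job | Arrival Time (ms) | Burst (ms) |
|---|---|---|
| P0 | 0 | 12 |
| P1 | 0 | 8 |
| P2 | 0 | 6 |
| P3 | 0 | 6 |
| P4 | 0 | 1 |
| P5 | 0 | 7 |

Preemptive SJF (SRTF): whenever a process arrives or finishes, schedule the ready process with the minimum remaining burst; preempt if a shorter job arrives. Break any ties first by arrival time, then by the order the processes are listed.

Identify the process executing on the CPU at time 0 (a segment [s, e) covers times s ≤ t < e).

P4

Timeline: | P4 0-1 | P2 1-7 | P3 7-13 | P5 13-20 | P1 20-28 | P0 28-40 |
Completion: P0=40  P1=28  P2=7  P3=13  P4=1  P5=20
Turnaround (C−A): P0=40  P1=28  P2=7  P3=13  P4=1  P5=20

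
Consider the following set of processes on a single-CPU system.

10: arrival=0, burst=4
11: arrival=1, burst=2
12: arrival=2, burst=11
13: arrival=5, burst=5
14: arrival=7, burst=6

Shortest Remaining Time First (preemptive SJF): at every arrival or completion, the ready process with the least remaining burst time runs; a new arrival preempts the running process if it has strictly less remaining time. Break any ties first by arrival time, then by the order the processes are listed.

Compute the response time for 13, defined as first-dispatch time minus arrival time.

1

Timeline: | 10 0-1 | 11 1-3 | 10 3-6 | 13 6-11 | 14 11-17 | 12 17-28 |
Completion: 10=6  11=3  12=28  13=11  14=17
Response(13) = first start − arrival = 6 − 5 = 1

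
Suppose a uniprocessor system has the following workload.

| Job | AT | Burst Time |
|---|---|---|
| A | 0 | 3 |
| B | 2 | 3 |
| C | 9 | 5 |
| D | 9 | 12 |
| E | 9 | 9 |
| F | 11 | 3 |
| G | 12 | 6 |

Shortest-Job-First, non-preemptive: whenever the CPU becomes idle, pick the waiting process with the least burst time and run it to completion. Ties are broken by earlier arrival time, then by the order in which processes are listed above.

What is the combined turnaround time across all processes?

Timeline: | A 0-3 | B 3-6 | idle 6-9 | C 9-14 | F 14-17 | G 17-23 | E 23-32 | D 32-44 |
Completion: A=3  B=6  C=14  D=44  E=32  F=17  G=23
Turnaround (C−A): A=3  B=4  C=5  D=35  E=23  F=6  G=11
Turnaround = completion − arrival: A=3, B=4, C=5, D=35, E=23, F=6, G=11
Total turnaround = 3 + 4 + 5 + 35 + 23 + 6 + 11 = 87

87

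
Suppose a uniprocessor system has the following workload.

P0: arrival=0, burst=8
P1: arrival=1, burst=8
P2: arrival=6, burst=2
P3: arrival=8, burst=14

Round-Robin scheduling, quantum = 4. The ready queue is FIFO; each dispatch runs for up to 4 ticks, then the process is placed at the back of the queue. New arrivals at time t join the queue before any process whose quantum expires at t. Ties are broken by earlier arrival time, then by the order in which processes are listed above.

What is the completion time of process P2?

14

Gantt: | P0 0-4 | P1 4-8 | P0 8-12 | P2 12-14 | P3 14-18 | P1 18-22 | P3 22-32 |
Completion: P0=12  P1=22  P2=14  P3=32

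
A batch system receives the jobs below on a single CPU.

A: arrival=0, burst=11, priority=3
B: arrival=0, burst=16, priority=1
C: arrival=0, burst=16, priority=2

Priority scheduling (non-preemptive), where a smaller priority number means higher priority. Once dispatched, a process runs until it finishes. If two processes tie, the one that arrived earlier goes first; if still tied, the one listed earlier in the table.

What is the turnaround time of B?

Timeline: | B 0-16 | C 16-32 | A 32-43 |
Completion: A=43  B=16  C=32
Turnaround(B) = completion − arrival = 16 − 0 = 16

16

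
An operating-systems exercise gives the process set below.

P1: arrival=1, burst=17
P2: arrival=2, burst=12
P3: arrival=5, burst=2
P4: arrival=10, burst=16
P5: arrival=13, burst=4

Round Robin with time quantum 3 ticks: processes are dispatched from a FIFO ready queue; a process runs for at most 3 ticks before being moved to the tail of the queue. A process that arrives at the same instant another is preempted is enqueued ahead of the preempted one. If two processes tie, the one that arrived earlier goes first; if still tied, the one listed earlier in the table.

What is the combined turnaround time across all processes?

Schedule: | idle 0-1 | P1 1-4 | P2 4-7 | P1 7-10 | P3 10-12 | P2 12-15 | P4 15-18 | P1 18-21 | P5 21-24 | P2 24-27 | P4 27-30 | P1 30-33 | P5 33-34 | P2 34-37 | P4 37-40 | P1 40-43 | P4 43-46 | P1 46-48 | P4 48-52 |
Completion: P1=48  P2=37  P3=12  P4=52  P5=34
Turnaround (C−A): P1=47  P2=35  P3=7  P4=42  P5=21
Turnaround = completion − arrival: P1=47, P2=35, P3=7, P4=42, P5=21
Total turnaround = 47 + 35 + 7 + 42 + 21 = 152

152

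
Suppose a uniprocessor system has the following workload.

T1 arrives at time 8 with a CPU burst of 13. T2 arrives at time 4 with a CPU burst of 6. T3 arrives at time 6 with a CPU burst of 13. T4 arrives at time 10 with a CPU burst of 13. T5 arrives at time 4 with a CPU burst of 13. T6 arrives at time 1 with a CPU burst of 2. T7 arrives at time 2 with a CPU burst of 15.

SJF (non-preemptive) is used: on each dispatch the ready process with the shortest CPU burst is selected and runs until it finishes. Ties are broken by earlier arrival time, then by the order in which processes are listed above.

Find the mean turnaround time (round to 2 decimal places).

Timeline: | idle 0-1 | T6 1-3 | T7 3-18 | T2 18-24 | T5 24-37 | T3 37-50 | T1 50-63 | T4 63-76 |
Completion: T1=63  T2=24  T3=50  T4=76  T5=37  T6=3  T7=18
Turnaround (C−A): T1=55  T2=20  T3=44  T4=66  T5=33  T6=2  T7=16
Turnaround times: T1=55, T2=20, T3=44, T4=66, T5=33, T6=2, T7=16
Average turnaround = (55+20+44+66+33+2+16) / 7 = 236/7 = 33.71

33.71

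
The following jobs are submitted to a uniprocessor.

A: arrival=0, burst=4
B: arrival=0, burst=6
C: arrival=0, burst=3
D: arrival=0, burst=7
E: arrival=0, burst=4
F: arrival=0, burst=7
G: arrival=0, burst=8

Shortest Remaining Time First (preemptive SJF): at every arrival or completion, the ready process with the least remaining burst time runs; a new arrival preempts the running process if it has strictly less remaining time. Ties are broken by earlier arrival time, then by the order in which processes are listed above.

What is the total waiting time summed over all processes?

Timeline: | C 0-3 | A 3-7 | E 7-11 | B 11-17 | D 17-24 | F 24-31 | G 31-39 |
Completion: A=7  B=17  C=3  D=24  E=11  F=31  G=39
Turnaround (C−A): A=7  B=17  C=3  D=24  E=11  F=31  G=39
Waiting = turnaround − burst: A=3, B=11, C=0, D=17, E=7, F=24, G=31
Total waiting = 3 + 11 + 0 + 17 + 7 + 24 + 31 = 93

93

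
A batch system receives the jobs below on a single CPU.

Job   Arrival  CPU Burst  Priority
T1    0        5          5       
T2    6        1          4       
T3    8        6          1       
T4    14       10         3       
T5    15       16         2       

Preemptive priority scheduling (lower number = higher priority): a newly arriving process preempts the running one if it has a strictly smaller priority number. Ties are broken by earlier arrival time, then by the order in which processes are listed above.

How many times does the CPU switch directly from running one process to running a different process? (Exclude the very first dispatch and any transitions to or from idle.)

Timeline: | T1 0-5 | idle 5-6 | T2 6-7 | idle 7-8 | T3 8-14 | T4 14-15 | T5 15-31 | T4 31-40 |
Completion: T1=5  T2=7  T3=14  T4=40  T5=31

3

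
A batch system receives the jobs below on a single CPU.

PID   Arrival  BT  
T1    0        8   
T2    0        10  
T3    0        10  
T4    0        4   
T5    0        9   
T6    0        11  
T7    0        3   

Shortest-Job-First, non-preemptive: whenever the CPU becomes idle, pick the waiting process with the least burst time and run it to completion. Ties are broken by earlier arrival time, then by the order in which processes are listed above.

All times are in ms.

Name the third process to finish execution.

T1

Timeline: | T7 0-3 | T4 3-7 | T1 7-15 | T5 15-24 | T2 24-34 | T3 34-44 | T6 44-55 |
Completion: T1=15  T2=34  T3=44  T4=7  T5=24  T6=55  T7=3
Turnaround (C−A): T1=15  T2=34  T3=44  T4=7  T5=24  T6=55  T7=3
Finish order: T7 → T4 → T1 → T5 → T2 → T3 → T6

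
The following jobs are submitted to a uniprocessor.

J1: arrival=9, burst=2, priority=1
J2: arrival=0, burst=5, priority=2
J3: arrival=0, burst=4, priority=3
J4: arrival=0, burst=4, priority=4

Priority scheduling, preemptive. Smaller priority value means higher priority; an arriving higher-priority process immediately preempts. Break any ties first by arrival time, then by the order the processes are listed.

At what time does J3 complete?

9

Timeline: | J2 0-5 | J3 5-9 | J1 9-11 | J4 11-15 |
Completion: J1=11  J2=5  J3=9  J4=15
Turnaround (C−A): J1=2  J2=5  J3=9  J4=15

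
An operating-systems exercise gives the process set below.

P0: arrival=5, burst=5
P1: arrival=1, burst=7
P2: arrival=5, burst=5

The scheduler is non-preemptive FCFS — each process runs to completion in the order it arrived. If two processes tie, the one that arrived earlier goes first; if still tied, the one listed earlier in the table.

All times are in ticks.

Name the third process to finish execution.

Gantt: | idle 0-1 | P1 1-8 | P0 8-13 | P2 13-18 |
Completion: P0=13  P1=8  P2=18
Finish order: P1 → P0 → P2

P2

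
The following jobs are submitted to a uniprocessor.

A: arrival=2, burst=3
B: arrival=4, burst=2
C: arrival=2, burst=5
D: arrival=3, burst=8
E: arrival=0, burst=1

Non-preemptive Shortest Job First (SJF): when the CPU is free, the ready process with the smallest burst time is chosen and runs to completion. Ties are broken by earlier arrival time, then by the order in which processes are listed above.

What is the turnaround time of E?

Schedule: | E 0-1 | idle 1-2 | A 2-5 | B 5-7 | C 7-12 | D 12-20 |
Completion: A=5  B=7  C=12  D=20  E=1
Turnaround (C−A): A=3  B=3  C=10  D=17  E=1
Turnaround(E) = completion − arrival = 1 − 0 = 1

1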